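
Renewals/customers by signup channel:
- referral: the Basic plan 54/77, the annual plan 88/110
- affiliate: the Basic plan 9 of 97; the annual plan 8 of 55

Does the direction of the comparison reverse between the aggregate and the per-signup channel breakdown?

No

Referral: the Basic plan 54/77 = 70.1%, the annual plan 88/110 = 80.0% → the annual plan
Affiliate: the Basic plan 9/97 = 9.3%, the annual plan 8/55 = 14.5% → the annual plan
Overall: the Basic plan 63/174 = 36.2%, the annual plan 96/165 = 58.2% → the annual plan
The annual plan wins overall and in every signup group — no reversal.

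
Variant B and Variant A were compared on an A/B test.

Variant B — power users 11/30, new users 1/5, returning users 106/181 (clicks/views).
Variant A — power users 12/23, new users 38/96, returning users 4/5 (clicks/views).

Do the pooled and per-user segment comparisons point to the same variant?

No

Power users: Variant B 11/30 = 36.7%, Variant A 12/23 = 52.2% → Variant A
New users: Variant B 1/5 = 20.0%, Variant A 38/96 = 39.6% → Variant A
Returning users: Variant B 106/181 = 58.6%, Variant A 4/5 = 80.0% → Variant A
Overall: Variant B 118/216 = 54.6%, Variant A 54/124 = 43.5% → Variant B
Variant A wins each user group but Variant B wins overall — the comparison reverses. Variant A's views skew toward new users, which has a lower base rate.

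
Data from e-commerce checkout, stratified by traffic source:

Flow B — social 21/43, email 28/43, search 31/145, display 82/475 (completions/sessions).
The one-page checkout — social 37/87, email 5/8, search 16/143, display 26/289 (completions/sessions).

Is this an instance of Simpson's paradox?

Social: Flow B 21/43 = 48.8%, the one-page checkout 37/87 = 42.5% → Flow B
Email: Flow B 28/43 = 65.1%, the one-page checkout 5/8 = 62.5% → Flow B
Search: Flow B 31/145 = 21.4%, the one-page checkout 16/143 = 11.2% → Flow B
Display: Flow B 82/475 = 17.3%, the one-page checkout 26/289 = 9.0% → Flow B
Overall: Flow B 162/706 = 22.9%, the one-page checkout 84/527 = 15.9% → Flow B
Flow B wins overall and in every traffic group — no reversal.

No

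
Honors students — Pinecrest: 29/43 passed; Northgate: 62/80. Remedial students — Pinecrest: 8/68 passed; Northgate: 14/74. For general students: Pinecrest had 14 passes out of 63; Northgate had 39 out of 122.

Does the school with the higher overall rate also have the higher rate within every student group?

Yes

Honors: Pinecrest 29/43 = 67.4%, Northgate 62/80 = 77.5% → Northgate
Remedial: Pinecrest 8/68 = 11.8%, Northgate 14/74 = 18.9% → Northgate
General: Pinecrest 14/63 = 22.2%, Northgate 39/122 = 32.0% → Northgate
Overall: Pinecrest 51/174 = 29.3%, Northgate 115/276 = 41.7% → Northgate
Northgate wins overall and in every student group — no reversal.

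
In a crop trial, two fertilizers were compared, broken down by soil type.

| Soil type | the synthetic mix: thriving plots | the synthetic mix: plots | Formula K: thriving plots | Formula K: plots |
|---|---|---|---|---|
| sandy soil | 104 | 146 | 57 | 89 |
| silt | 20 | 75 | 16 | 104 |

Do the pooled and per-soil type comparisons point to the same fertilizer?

Yes

Sandy soil: the synthetic mix 104/146 = 71.2%, Formula K 57/89 = 64.0% → the synthetic mix
Silt: the synthetic mix 20/75 = 26.7%, Formula K 16/104 = 15.4% → the synthetic mix
Overall: the synthetic mix 124/221 = 56.1%, Formula K 73/193 = 37.8% → the synthetic mix
The synthetic mix wins overall and in every soil group — no reversal.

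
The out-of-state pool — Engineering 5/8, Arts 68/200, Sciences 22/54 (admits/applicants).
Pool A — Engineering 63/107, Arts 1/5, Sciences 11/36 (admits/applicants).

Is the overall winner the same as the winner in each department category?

Engineering: the out-of-state pool 5/8 = 62.5%, Pool A 63/107 = 58.9% → the out-of-state pool
Arts: the out-of-state pool 68/200 = 34.0%, Pool A 1/5 = 20.0% → the out-of-state pool
Sciences: the out-of-state pool 22/54 = 40.7%, Pool A 11/36 = 30.6% → the out-of-state pool
Overall: the out-of-state pool 95/262 = 36.3%, Pool A 75/148 = 50.7% → Pool A
The out-of-state pool wins each department group but Pool A wins overall — the comparison reverses. The out-of-state pool's applicants skew toward Arts, which has a lower base rate.

No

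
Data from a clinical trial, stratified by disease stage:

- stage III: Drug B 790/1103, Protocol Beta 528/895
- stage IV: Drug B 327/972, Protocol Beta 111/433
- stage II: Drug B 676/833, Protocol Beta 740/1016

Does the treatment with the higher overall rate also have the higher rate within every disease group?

Yes

Stage III: Drug B 790/1103 = 71.6%, Protocol Beta 528/895 = 59.0% → Drug B
Stage IV: Drug B 327/972 = 33.6%, Protocol Beta 111/433 = 25.6% → Drug B
Stage II: Drug B 676/833 = 81.2%, Protocol Beta 740/1016 = 72.8% → Drug B
Overall: Drug B 1793/2908 = 61.7%, Protocol Beta 1379/2344 = 58.8% → Drug B
Drug B wins overall and in every disease group — no reversal.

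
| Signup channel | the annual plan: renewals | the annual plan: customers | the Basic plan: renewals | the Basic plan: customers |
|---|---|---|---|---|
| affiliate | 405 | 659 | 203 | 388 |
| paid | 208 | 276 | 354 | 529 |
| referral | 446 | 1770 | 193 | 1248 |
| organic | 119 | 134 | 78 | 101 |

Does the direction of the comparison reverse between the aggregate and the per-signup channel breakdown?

Affiliate: the annual plan 405/659 = 61.5%, the Basic plan 203/388 = 52.3% → the annual plan
Paid: the annual plan 208/276 = 75.4%, the Basic plan 354/529 = 66.9% → the annual plan
Referral: the annual plan 446/1770 = 25.2%, the Basic plan 193/1248 = 15.5% → the annual plan
Organic: the annual plan 119/134 = 88.8%, the Basic plan 78/101 = 77.2% → the annual plan
Overall: the annual plan 1178/2839 = 41.5%, the Basic plan 828/2266 = 36.5% → the annual plan
The annual plan wins overall and in every signup group — no reversal.

No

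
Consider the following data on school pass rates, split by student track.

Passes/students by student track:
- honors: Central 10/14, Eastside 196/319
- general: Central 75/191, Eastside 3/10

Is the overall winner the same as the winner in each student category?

Honors: Central 10/14 = 71.4%, Eastside 196/319 = 61.4% → Central
General: Central 75/191 = 39.3%, Eastside 3/10 = 30.0% → Central
Overall: Central 85/205 = 41.5%, Eastside 199/329 = 60.5% → Eastside
Central wins each student group but Eastside wins overall — the comparison reverses. Central's students skew toward general, which has a lower base rate.

No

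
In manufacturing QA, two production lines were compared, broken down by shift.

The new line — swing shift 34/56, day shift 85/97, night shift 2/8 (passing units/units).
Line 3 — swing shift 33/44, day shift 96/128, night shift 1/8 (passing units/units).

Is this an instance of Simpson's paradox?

Swing shift: the new line 34/56 = 60.7%, Line 3 33/44 = 75.0% → Line 3
Day shift: the new line 85/97 = 87.6%, Line 3 96/128 = 75.0% → the new line
Night shift: the new line 2/8 = 25.0%, Line 3 1/8 = 12.5% → the new line
Overall: the new line 121/161 = 75.2%, Line 3 130/180 = 72.2% → the new line
Neither sweeps: the new line wins 2 of 3 groups, Line 3 wins 1. The new line wins overall but not every group — no Simpson reversal.

No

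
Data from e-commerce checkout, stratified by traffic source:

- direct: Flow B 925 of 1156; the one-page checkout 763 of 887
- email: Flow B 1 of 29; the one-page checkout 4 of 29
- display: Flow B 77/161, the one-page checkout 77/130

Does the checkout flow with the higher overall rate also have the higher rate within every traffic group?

Yes

Direct: Flow B 925/1156 = 80.0%, the one-page checkout 763/887 = 86.0% → the one-page checkout
Email: Flow B 1/29 = 3.4%, the one-page checkout 4/29 = 13.8% → the one-page checkout
Display: Flow B 77/161 = 47.8%, the one-page checkout 77/130 = 59.2% → the one-page checkout
Overall: Flow B 1003/1346 = 74.5%, the one-page checkout 844/1046 = 80.7% → the one-page checkout
The one-page checkout wins overall and in every traffic group — no reversal.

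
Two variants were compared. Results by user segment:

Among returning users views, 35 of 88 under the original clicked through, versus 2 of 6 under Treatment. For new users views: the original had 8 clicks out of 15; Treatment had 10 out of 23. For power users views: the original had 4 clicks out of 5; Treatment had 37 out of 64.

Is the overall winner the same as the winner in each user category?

Returning users: the original 35/88 = 39.8%, Treatment 2/6 = 33.3% → the original
New users: the original 8/15 = 53.3%, Treatment 10/23 = 43.5% → the original
Power users: the original 4/5 = 80.0%, Treatment 37/64 = 57.8% → the original
Overall: the original 47/108 = 43.5%, Treatment 49/93 = 52.7% → Treatment
The original wins each user group but Treatment wins overall — the comparison reverses. The original's views skew toward returning users, which has a lower base rate.

No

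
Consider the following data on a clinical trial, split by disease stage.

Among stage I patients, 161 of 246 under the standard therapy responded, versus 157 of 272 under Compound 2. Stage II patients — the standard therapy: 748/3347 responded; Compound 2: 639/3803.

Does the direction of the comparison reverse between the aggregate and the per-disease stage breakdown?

No

Stage I: the standard therapy 161/246 = 65.4%, Compound 2 157/272 = 57.7% → the standard therapy
Stage II: the standard therapy 748/3347 = 22.3%, Compound 2 639/3803 = 16.8% → the standard therapy
Overall: the standard therapy 909/3593 = 25.3%, Compound 2 796/4075 = 19.5% → the standard therapy
The standard therapy wins overall and in every disease group — no reversal.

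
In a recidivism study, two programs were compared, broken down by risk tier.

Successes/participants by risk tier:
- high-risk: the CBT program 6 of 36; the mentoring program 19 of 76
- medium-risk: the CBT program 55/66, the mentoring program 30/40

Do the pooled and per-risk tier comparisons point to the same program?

No

High-risk: the CBT program 6/36 = 16.7%, the mentoring program 19/76 = 25.0% → the mentoring program
Medium-risk: the CBT program 55/66 = 83.3%, the mentoring program 30/40 = 75.0% → the CBT program
Overall: the CBT program 61/102 = 59.8%, the mentoring program 49/116 = 42.2% → the CBT program
Neither sweeps: the CBT program wins 1 of 2 groups, the mentoring program wins 1. The CBT program wins overall but not every group — no Simpson reversal.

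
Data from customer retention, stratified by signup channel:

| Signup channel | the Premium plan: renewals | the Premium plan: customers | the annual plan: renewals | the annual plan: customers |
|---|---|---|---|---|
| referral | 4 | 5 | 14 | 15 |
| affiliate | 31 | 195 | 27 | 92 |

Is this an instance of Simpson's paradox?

Referral: the Premium plan 4/5 = 80.0%, the annual plan 14/15 = 93.3% → the annual plan
Affiliate: the Premium plan 31/195 = 15.9%, the annual plan 27/92 = 29.3% → the annual plan
Overall: the Premium plan 35/200 = 17.5%, the annual plan 41/107 = 38.3% → the annual plan
The annual plan wins overall and in every signup group — no reversal.

No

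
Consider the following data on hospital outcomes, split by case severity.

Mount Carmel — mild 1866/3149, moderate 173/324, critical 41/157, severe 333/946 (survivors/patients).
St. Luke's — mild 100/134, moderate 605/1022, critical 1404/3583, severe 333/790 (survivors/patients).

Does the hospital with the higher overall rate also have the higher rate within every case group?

No

Mild: Mount Carmel 1866/3149 = 59.3%, St. Luke's 100/134 = 74.6% → St. Luke's
Moderate: Mount Carmel 173/324 = 53.4%, St. Luke's 605/1022 = 59.2% → St. Luke's
Critical: Mount Carmel 41/157 = 26.1%, St. Luke's 1404/3583 = 39.2% → St. Luke's
Severe: Mount Carmel 333/946 = 35.2%, St. Luke's 333/790 = 42.2% → St. Luke's
Overall: Mount Carmel 2413/4576 = 52.7%, St. Luke's 2442/5529 = 44.2% → Mount Carmel
St. Luke's wins each case group but Mount Carmel wins overall — the comparison reverses. St. Luke's's patients skew toward critical, which has a lower base rate.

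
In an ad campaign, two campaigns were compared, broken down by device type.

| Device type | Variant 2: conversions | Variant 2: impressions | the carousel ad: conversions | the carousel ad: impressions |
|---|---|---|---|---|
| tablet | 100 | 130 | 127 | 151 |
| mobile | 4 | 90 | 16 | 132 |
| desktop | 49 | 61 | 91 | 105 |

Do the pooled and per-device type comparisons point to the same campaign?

Tablet: Variant 2 100/130 = 76.9%, the carousel ad 127/151 = 84.1% → the carousel ad
Mobile: Variant 2 4/90 = 4.4%, the carousel ad 16/132 = 12.1% → the carousel ad
Desktop: Variant 2 49/61 = 80.3%, the carousel ad 91/105 = 86.7% → the carousel ad
Overall: Variant 2 153/281 = 54.4%, the carousel ad 234/388 = 60.3% → the carousel ad
The carousel ad wins overall and in every device group — no reversal.

Yes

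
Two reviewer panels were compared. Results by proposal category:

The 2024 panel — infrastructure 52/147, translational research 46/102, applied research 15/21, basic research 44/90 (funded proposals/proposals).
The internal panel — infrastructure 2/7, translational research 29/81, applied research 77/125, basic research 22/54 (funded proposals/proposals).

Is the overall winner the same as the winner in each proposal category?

No

Infrastructure: the 2024 panel 52/147 = 35.4%, the internal panel 2/7 = 28.6% → the 2024 panel
Translational research: the 2024 panel 46/102 = 45.1%, the internal panel 29/81 = 35.8% → the 2024 panel
Applied research: the 2024 panel 15/21 = 71.4%, the internal panel 77/125 = 61.6% → the 2024 panel
Basic research: the 2024 panel 44/90 = 48.9%, the internal panel 22/54 = 40.7% → the 2024 panel
Overall: the 2024 panel 157/360 = 43.6%, the internal panel 130/267 = 48.7% → the internal panel
The 2024 panel wins each proposal group but the internal panel wins overall — the comparison reverses. The 2024 panel's proposals skew toward infrastructure, which has a lower base rate.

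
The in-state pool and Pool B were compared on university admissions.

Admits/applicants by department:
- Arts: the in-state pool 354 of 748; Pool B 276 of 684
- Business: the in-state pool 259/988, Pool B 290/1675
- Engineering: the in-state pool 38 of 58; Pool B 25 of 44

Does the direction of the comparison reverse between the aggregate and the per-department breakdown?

No

Arts: the in-state pool 354/748 = 47.3%, Pool B 276/684 = 40.4% → the in-state pool
Business: the in-state pool 259/988 = 26.2%, Pool B 290/1675 = 17.3% → the in-state pool
Engineering: the in-state pool 38/58 = 65.5%, Pool B 25/44 = 56.8% → the in-state pool
Overall: the in-state pool 651/1794 = 36.3%, Pool B 591/2403 = 24.6% → the in-state pool
The in-state pool wins overall and in every department group — no reversal.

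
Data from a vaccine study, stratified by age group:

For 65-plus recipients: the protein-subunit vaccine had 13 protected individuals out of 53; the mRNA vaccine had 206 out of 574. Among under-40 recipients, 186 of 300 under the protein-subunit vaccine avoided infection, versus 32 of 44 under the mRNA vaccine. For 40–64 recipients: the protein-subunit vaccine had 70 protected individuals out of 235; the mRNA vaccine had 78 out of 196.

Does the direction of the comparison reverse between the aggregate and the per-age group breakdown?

Yes

65-plus: the protein-subunit vaccine 13/53 = 24.5%, the mRNA vaccine 206/574 = 35.9% → the mRNA vaccine
Under-40: the protein-subunit vaccine 186/300 = 62.0%, the mRNA vaccine 32/44 = 72.7% → the mRNA vaccine
40–64: the protein-subunit vaccine 70/235 = 29.8%, the mRNA vaccine 78/196 = 39.8% → the mRNA vaccine
Overall: the protein-subunit vaccine 269/588 = 45.7%, the mRNA vaccine 316/814 = 38.8% → the protein-subunit vaccine
The mRNA vaccine wins each age group but the protein-subunit vaccine wins overall — the comparison reverses. The mRNA vaccine's recipients skew toward 65-plus, which has a lower base rate.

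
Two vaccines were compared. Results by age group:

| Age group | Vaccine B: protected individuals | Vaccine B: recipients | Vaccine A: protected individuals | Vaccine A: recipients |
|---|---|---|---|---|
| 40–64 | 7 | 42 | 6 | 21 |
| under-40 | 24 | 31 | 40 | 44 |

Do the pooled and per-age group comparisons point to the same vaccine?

Yes

40–64: Vaccine B 7/42 = 16.7%, Vaccine A 6/21 = 28.6% → Vaccine A
Under-40: Vaccine B 24/31 = 77.4%, Vaccine A 40/44 = 90.9% → Vaccine A
Overall: Vaccine B 31/73 = 42.5%, Vaccine A 46/65 = 70.8% → Vaccine A
Vaccine A wins overall and in every age group — no reversal.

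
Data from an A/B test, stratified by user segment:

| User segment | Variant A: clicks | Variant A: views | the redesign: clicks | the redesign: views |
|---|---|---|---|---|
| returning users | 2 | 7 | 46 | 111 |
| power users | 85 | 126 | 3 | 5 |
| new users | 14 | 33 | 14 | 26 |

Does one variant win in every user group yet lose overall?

No

Returning users: Variant A 2/7 = 28.6%, the redesign 46/111 = 41.4% → the redesign
Power users: Variant A 85/126 = 67.5%, the redesign 3/5 = 60.0% → Variant A
New users: Variant A 14/33 = 42.4%, the redesign 14/26 = 53.8% → the redesign
Overall: Variant A 101/166 = 60.8%, the redesign 63/142 = 44.4% → Variant A
Neither sweeps: Variant A wins 1 of 3 groups, the redesign wins 2. Variant A wins overall but not every group — no Simpson reversal.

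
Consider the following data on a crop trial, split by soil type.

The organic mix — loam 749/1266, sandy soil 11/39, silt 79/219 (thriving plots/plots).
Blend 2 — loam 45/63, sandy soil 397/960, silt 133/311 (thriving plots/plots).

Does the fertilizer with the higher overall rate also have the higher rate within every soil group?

Loam: the organic mix 749/1266 = 59.2%, Blend 2 45/63 = 71.4% → Blend 2
Sandy soil: the organic mix 11/39 = 28.2%, Blend 2 397/960 = 41.4% → Blend 2
Silt: the organic mix 79/219 = 36.1%, Blend 2 133/311 = 42.8% → Blend 2
Overall: the organic mix 839/1524 = 55.1%, Blend 2 575/1334 = 43.1% → the organic mix
Blend 2 wins each soil group but the organic mix wins overall — the comparison reverses. Blend 2's plots skew toward sandy soil, which has a lower base rate.

No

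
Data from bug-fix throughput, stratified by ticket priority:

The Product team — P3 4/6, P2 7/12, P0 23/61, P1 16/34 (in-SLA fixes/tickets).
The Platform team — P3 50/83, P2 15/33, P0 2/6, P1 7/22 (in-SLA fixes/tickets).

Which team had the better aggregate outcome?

the Platform team

P3: the Product team 4/6 = 66.7%, the Platform team 50/83 = 60.2% → the Product team
P2: the Product team 7/12 = 58.3%, the Platform team 15/33 = 45.5% → the Product team
P0: the Product team 23/61 = 37.7%, the Platform team 2/6 = 33.3% → the Product team
P1: the Product team 16/34 = 47.1%, the Platform team 7/22 = 31.8% → the Product team
Overall: the Product team 50/113 = 44.2%, the Platform team 74/144 = 51.4% → the Platform team
(The Product team wins every ticket group but the Platform team wins overall — the Product team's tickets skew toward the low-rate P0 group.)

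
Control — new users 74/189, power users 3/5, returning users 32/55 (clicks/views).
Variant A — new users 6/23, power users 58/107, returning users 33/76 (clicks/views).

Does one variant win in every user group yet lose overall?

Yes

New users: Control 74/189 = 39.2%, Variant A 6/23 = 26.1% → Control
Power users: Control 3/5 = 60.0%, Variant A 58/107 = 54.2% → Control
Returning users: Control 32/55 = 58.2%, Variant A 33/76 = 43.4% → Control
Overall: Control 109/249 = 43.8%, Variant A 97/206 = 47.1% → Variant A
Control wins each user group but Variant A wins overall — the comparison reverses. Control's views skew toward new users, which has a lower base rate.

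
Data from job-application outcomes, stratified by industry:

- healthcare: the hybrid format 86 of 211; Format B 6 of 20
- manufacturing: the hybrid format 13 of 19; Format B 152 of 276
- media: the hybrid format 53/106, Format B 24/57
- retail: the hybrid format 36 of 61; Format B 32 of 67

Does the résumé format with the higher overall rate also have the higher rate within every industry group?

No

Healthcare: the hybrid format 86/211 = 40.8%, Format B 6/20 = 30.0% → the hybrid format
Manufacturing: the hybrid format 13/19 = 68.4%, Format B 152/276 = 55.1% → the hybrid format
Media: the hybrid format 53/106 = 50.0%, Format B 24/57 = 42.1% → the hybrid format
Retail: the hybrid format 36/61 = 59.0%, Format B 32/67 = 47.8% → the hybrid format
Overall: the hybrid format 188/397 = 47.4%, Format B 214/420 = 51.0% → Format B
The hybrid format wins each industry group but Format B wins overall — the comparison reverses. The hybrid format's applications skew toward healthcare, which has a lower base rate.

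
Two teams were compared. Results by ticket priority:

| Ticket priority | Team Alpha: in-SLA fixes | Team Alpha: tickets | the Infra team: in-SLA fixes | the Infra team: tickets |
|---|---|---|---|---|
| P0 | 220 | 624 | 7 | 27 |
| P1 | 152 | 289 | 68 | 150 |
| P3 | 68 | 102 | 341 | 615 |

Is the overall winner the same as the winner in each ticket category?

No

P0: Team Alpha 220/624 = 35.3%, the Infra team 7/27 = 25.9% → Team Alpha
P1: Team Alpha 152/289 = 52.6%, the Infra team 68/150 = 45.3% → Team Alpha
P3: Team Alpha 68/102 = 66.7%, the Infra team 341/615 = 55.4% → Team Alpha
Overall: Team Alpha 440/1015 = 43.3%, the Infra team 416/792 = 52.5% → the Infra team
Team Alpha wins each ticket group but the Infra team wins overall — the comparison reverses. Team Alpha's tickets skew toward P0, which has a lower base rate.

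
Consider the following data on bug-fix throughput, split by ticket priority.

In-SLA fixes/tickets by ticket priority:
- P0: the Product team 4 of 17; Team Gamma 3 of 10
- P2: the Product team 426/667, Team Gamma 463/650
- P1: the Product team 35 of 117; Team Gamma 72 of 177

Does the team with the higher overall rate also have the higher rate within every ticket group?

Yes

P0: the Product team 4/17 = 23.5%, Team Gamma 3/10 = 30.0% → Team Gamma
P2: the Product team 426/667 = 63.9%, Team Gamma 463/650 = 71.2% → Team Gamma
P1: the Product team 35/117 = 29.9%, Team Gamma 72/177 = 40.7% → Team Gamma
Overall: the Product team 465/801 = 58.1%, Team Gamma 538/837 = 64.3% → Team Gamma
Team Gamma wins overall and in every ticket group — no reversal.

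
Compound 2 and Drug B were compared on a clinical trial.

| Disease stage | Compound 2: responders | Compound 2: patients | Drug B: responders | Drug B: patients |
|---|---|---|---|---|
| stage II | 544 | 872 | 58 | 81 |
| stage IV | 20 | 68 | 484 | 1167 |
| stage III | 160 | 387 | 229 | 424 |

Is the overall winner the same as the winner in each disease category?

No

Stage II: Compound 2 544/872 = 62.4%, Drug B 58/81 = 71.6% → Drug B
Stage IV: Compound 2 20/68 = 29.4%, Drug B 484/1167 = 41.5% → Drug B
Stage III: Compound 2 160/387 = 41.3%, Drug B 229/424 = 54.0% → Drug B
Overall: Compound 2 724/1327 = 54.6%, Drug B 771/1672 = 46.1% → Compound 2
Drug B wins each disease group but Compound 2 wins overall — the comparison reverses. Drug B's patients skew toward stage IV, which has a lower base rate.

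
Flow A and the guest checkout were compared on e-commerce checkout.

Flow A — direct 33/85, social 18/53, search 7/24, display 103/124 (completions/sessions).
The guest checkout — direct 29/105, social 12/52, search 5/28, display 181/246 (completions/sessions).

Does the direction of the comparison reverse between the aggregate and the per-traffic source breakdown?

Direct: Flow A 33/85 = 38.8%, the guest checkout 29/105 = 27.6% → Flow A
Social: Flow A 18/53 = 34.0%, the guest checkout 12/52 = 23.1% → Flow A
Search: Flow A 7/24 = 29.2%, the guest checkout 5/28 = 17.9% → Flow A
Display: Flow A 103/124 = 83.1%, the guest checkout 181/246 = 73.6% → Flow A
Overall: Flow A 161/286 = 56.3%, the guest checkout 227/431 = 52.7% → Flow A
Flow A wins overall and in every traffic group — no reversal.

No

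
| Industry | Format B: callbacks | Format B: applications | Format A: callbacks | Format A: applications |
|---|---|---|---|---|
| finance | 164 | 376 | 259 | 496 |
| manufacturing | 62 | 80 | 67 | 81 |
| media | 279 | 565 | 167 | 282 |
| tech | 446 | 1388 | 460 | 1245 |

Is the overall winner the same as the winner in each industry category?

Finance: Format B 164/376 = 43.6%, Format A 259/496 = 52.2% → Format A
Manufacturing: Format B 62/80 = 77.5%, Format A 67/81 = 82.7% → Format A
Media: Format B 279/565 = 49.4%, Format A 167/282 = 59.2% → Format A
Tech: Format B 446/1388 = 32.1%, Format A 460/1245 = 36.9% → Format A
Overall: Format B 951/2409 = 39.5%, Format A 953/2104 = 45.3% → Format A
Format A wins overall and in every industry group — no reversal.

Yes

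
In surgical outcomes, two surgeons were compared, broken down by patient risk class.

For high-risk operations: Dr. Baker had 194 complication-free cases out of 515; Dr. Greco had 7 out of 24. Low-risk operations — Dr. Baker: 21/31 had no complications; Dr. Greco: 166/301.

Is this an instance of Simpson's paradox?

Yes

High-risk: Dr. Baker 194/515 = 37.7%, Dr. Greco 7/24 = 29.2% → Dr. Baker
Low-risk: Dr. Baker 21/31 = 67.7%, Dr. Greco 166/301 = 55.1% → Dr. Baker
Overall: Dr. Baker 215/546 = 39.4%, Dr. Greco 173/325 = 53.2% → Dr. Greco
Dr. Baker wins each patient risk group but Dr. Greco wins overall — the comparison reverses. Dr. Baker's operations skew toward high-risk, which has a lower base rate.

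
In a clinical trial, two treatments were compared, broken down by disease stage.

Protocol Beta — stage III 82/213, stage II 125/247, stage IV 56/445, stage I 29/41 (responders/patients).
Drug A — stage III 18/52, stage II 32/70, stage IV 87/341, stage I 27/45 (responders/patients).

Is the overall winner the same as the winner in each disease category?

No

Stage III: Protocol Beta 82/213 = 38.5%, Drug A 18/52 = 34.6% → Protocol Beta
Stage II: Protocol Beta 125/247 = 50.6%, Drug A 32/70 = 45.7% → Protocol Beta
Stage IV: Protocol Beta 56/445 = 12.6%, Drug A 87/341 = 25.5% → Drug A
Stage I: Protocol Beta 29/41 = 70.7%, Drug A 27/45 = 60.0% → Protocol Beta
Overall: Protocol Beta 292/946 = 30.9%, Drug A 164/508 = 32.3% → Drug A
Neither sweeps: Protocol Beta wins 3 of 4 groups, Drug A wins 1. Drug A wins overall but not every group — no Simpson reversal.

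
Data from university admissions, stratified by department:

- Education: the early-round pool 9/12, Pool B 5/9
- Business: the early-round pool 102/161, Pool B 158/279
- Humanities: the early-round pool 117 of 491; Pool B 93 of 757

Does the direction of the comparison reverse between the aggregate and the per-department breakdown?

No

Education: the early-round pool 9/12 = 75.0%, Pool B 5/9 = 55.6% → the early-round pool
Business: the early-round pool 102/161 = 63.4%, Pool B 158/279 = 56.6% → the early-round pool
Humanities: the early-round pool 117/491 = 23.8%, Pool B 93/757 = 12.3% → the early-round pool
Overall: the early-round pool 228/664 = 34.3%, Pool B 256/1045 = 24.5% → the early-round pool
The early-round pool wins overall and in every department group — no reversal.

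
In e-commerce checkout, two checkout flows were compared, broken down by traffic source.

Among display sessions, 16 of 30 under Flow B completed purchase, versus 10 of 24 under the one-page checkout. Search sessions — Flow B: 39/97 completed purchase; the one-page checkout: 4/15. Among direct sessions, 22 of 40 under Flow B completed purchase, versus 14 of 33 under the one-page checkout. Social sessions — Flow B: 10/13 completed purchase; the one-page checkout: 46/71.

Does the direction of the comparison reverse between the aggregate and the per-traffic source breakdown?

Display: Flow B 16/30 = 53.3%, the one-page checkout 10/24 = 41.7% → Flow B
Search: Flow B 39/97 = 40.2%, the one-page checkout 4/15 = 26.7% → Flow B
Direct: Flow B 22/40 = 55.0%, the one-page checkout 14/33 = 42.4% → Flow B
Social: Flow B 10/13 = 76.9%, the one-page checkout 46/71 = 64.8% → Flow B
Overall: Flow B 87/180 = 48.3%, the one-page checkout 74/143 = 51.7% → the one-page checkout
Flow B wins each traffic group but the one-page checkout wins overall — the comparison reverses. Flow B's sessions skew toward search, which has a lower base rate.

Yes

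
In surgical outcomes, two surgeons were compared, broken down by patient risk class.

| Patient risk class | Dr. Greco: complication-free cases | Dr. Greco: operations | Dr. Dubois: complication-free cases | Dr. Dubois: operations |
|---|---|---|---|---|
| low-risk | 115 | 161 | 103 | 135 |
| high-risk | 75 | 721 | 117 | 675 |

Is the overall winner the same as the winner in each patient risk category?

Yes

Low-risk: Dr. Greco 115/161 = 71.4%, Dr. Dubois 103/135 = 76.3% → Dr. Dubois
High-risk: Dr. Greco 75/721 = 10.4%, Dr. Dubois 117/675 = 17.3% → Dr. Dubois
Overall: Dr. Greco 190/882 = 21.5%, Dr. Dubois 220/810 = 27.2% → Dr. Dubois
Dr. Dubois wins overall and in every patient risk group — no reversal.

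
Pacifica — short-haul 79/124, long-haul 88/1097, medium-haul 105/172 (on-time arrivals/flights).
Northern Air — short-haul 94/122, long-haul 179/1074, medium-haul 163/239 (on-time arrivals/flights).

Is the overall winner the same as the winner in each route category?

Yes

Short-haul: Pacifica 79/124 = 63.7%, Northern Air 94/122 = 77.0% → Northern Air
Long-haul: Pacifica 88/1097 = 8.0%, Northern Air 179/1074 = 16.7% → Northern Air
Medium-haul: Pacifica 105/172 = 61.0%, Northern Air 163/239 = 68.2% → Northern Air
Overall: Pacifica 272/1393 = 19.5%, Northern Air 436/1435 = 30.4% → Northern Air
Northern Air wins overall and in every route group — no reversal.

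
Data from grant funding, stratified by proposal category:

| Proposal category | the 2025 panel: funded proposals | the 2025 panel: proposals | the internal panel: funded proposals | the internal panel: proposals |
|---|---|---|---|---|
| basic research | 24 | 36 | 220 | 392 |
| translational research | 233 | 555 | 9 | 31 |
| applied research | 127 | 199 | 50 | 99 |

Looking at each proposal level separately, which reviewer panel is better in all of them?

Basic research: the 2025 panel 24/36 = 66.7%, the internal panel 220/392 = 56.1% → the 2025 panel
Translational research: the 2025 panel 233/555 = 42.0%, the internal panel 9/31 = 29.0% → the 2025 panel
Applied research: the 2025 panel 127/199 = 63.8%, the internal panel 50/99 = 50.5% → the 2025 panel
The 2025 panel has the higher rate in all 3 groups.

the 2025 panel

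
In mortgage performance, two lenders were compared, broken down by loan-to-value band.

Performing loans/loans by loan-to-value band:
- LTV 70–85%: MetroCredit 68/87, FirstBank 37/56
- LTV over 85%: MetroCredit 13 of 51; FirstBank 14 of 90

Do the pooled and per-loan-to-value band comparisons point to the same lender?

Yes

LTV 70–85%: MetroCredit 68/87 = 78.2%, FirstBank 37/56 = 66.1% → MetroCredit
LTV over 85%: MetroCredit 13/51 = 25.5%, FirstBank 14/90 = 15.6% → MetroCredit
Overall: MetroCredit 81/138 = 58.7%, FirstBank 51/146 = 34.9% → MetroCredit
MetroCredit wins overall and in every loan-to-value group — no reversal.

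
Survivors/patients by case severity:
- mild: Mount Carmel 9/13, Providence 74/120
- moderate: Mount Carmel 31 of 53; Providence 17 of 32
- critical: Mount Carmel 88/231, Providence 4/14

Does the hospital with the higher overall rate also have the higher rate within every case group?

Mild: Mount Carmel 9/13 = 69.2%, Providence 74/120 = 61.7% → Mount Carmel
Moderate: Mount Carmel 31/53 = 58.5%, Providence 17/32 = 53.1% → Mount Carmel
Critical: Mount Carmel 88/231 = 38.1%, Providence 4/14 = 28.6% → Mount Carmel
Overall: Mount Carmel 128/297 = 43.1%, Providence 95/166 = 57.2% → Providence
Mount Carmel wins each case group but Providence wins overall — the comparison reverses. Mount Carmel's patients skew toward critical, which has a lower base rate.

No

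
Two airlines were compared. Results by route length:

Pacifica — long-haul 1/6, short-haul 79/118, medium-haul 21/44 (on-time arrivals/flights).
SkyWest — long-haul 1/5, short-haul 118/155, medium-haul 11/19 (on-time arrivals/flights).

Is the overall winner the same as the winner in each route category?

Long-haul: Pacifica 1/6 = 16.7%, SkyWest 1/5 = 20.0% → SkyWest
Short-haul: Pacifica 79/118 = 66.9%, SkyWest 118/155 = 76.1% → SkyWest
Medium-haul: Pacifica 21/44 = 47.7%, SkyWest 11/19 = 57.9% → SkyWest
Overall: Pacifica 101/168 = 60.1%, SkyWest 130/179 = 72.6% → SkyWest
SkyWest wins overall and in every route group — no reversal.

Yes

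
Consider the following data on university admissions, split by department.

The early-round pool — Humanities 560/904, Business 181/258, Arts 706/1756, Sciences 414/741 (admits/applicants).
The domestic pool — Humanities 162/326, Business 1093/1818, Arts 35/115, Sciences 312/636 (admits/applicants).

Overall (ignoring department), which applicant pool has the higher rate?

the domestic pool

Humanities: the early-round pool 560/904 = 61.9%, the domestic pool 162/326 = 49.7% → the early-round pool
Business: the early-round pool 181/258 = 70.2%, the domestic pool 1093/1818 = 60.1% → the early-round pool
Arts: the early-round pool 706/1756 = 40.2%, the domestic pool 35/115 = 30.4% → the early-round pool
Sciences: the early-round pool 414/741 = 55.9%, the domestic pool 312/636 = 49.1% → the early-round pool
Overall: the early-round pool 1861/3659 = 50.9%, the domestic pool 1602/2895 = 55.3% → the domestic pool
(The early-round pool wins every department group but the domestic pool wins overall — the early-round pool's applicants skew toward the low-rate Arts group.)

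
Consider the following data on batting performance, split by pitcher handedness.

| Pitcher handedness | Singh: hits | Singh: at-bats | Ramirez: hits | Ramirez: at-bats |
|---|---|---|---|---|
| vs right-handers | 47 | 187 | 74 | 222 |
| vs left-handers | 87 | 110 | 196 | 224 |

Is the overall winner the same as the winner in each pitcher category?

Yes

Vs right-handers: Singh 47/187 = 25.1%, Ramirez 74/222 = 33.3% → Ramirez
Vs left-handers: Singh 87/110 = 79.1%, Ramirez 196/224 = 87.5% → Ramirez
Overall: Singh 134/297 = 45.1%, Ramirez 270/446 = 60.5% → Ramirez
Ramirez wins overall and in every pitcher group — no reversal.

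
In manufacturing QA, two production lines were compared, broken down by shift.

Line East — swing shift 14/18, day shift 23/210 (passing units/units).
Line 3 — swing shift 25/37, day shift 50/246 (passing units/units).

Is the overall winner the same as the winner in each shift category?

Swing shift: Line East 14/18 = 77.8%, Line 3 25/37 = 67.6% → Line East
Day shift: Line East 23/210 = 11.0%, Line 3 50/246 = 20.3% → Line 3
Overall: Line East 37/228 = 16.2%, Line 3 75/283 = 26.5% → Line 3
Neither sweeps: Line East wins 1 of 2 groups, Line 3 wins 1. Line 3 wins overall but not every group — no Simpson reversal.

No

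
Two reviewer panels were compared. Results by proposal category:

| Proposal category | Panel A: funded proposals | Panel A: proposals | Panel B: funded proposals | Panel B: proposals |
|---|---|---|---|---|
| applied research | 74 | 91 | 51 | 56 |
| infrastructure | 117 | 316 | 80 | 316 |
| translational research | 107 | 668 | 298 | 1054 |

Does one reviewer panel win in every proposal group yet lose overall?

No

Applied research: Panel A 74/91 = 81.3%, Panel B 51/56 = 91.1% → Panel B
Infrastructure: Panel A 117/316 = 37.0%, Panel B 80/316 = 25.3% → Panel A
Translational research: Panel A 107/668 = 16.0%, Panel B 298/1054 = 28.3% → Panel B
Overall: Panel A 298/1075 = 27.7%, Panel B 429/1426 = 30.1% → Panel B
Neither sweeps: Panel A wins 1 of 3 groups, Panel B wins 2. Panel B wins overall but not every group — no Simpson reversal.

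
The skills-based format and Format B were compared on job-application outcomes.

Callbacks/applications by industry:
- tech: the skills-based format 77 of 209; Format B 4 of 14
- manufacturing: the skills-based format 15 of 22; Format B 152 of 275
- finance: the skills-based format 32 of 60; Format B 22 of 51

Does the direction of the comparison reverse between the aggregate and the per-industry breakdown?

Tech: the skills-based format 77/209 = 36.8%, Format B 4/14 = 28.6% → the skills-based format
Manufacturing: the skills-based format 15/22 = 68.2%, Format B 152/275 = 55.3% → the skills-based format
Finance: the skills-based format 32/60 = 53.3%, Format B 22/51 = 43.1% → the skills-based format
Overall: the skills-based format 124/291 = 42.6%, Format B 178/340 = 52.4% → Format B
The skills-based format wins each industry group but Format B wins overall — the comparison reverses. The skills-based format's applications skew toward tech, which has a lower base rate.

Yes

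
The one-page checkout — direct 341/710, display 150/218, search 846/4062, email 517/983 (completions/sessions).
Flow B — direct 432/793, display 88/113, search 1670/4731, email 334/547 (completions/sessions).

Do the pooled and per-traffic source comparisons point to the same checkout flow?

Direct: the one-page checkout 341/710 = 48.0%, Flow B 432/793 = 54.5% → Flow B
Display: the one-page checkout 150/218 = 68.8%, Flow B 88/113 = 77.9% → Flow B
Search: the one-page checkout 846/4062 = 20.8%, Flow B 1670/4731 = 35.3% → Flow B
Email: the one-page checkout 517/983 = 52.6%, Flow B 334/547 = 61.1% → Flow B
Overall: the one-page checkout 1854/5973 = 31.0%, Flow B 2524/6184 = 40.8% → Flow B
Flow B wins overall and in every traffic group — no reversal.

Yes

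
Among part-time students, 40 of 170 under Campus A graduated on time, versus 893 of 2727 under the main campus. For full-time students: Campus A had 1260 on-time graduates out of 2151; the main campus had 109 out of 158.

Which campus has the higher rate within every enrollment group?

the main campus

Part-time: Campus A 40/170 = 23.5%, the main campus 893/2727 = 32.7% → the main campus
Full-time: Campus A 1260/2151 = 58.6%, the main campus 109/158 = 69.0% → the main campus
The main campus has the higher rate in both groups.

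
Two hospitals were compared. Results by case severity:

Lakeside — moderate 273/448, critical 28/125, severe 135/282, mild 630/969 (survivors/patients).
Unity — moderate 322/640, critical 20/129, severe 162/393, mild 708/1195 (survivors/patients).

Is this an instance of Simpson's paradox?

No

Moderate: Lakeside 273/448 = 60.9%, Unity 322/640 = 50.3% → Lakeside
Critical: Lakeside 28/125 = 22.4%, Unity 20/129 = 15.5% → Lakeside
Severe: Lakeside 135/282 = 47.9%, Unity 162/393 = 41.2% → Lakeside
Mild: Lakeside 630/969 = 65.0%, Unity 708/1195 = 59.2% → Lakeside
Overall: Lakeside 1066/1824 = 58.4%, Unity 1212/2357 = 51.4% → Lakeside
Lakeside wins overall and in every case group — no reversal.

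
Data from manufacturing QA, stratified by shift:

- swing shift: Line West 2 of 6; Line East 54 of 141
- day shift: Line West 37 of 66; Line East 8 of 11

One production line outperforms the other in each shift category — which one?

Swing shift: Line West 2/6 = 33.3%, Line East 54/141 = 38.3% → Line East
Day shift: Line West 37/66 = 56.1%, Line East 8/11 = 72.7% → Line East
Line East has the higher rate in both groups.

Line East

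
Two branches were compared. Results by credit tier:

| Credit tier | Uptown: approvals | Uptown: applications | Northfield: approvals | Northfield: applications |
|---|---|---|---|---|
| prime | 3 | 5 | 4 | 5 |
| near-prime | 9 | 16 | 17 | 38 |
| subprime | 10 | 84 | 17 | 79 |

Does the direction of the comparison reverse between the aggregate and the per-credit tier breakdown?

Prime: Uptown 3/5 = 60.0%, Northfield 4/5 = 80.0% → Northfield
Near-prime: Uptown 9/16 = 56.2%, Northfield 17/38 = 44.7% → Uptown
Subprime: Uptown 10/84 = 11.9%, Northfield 17/79 = 21.5% → Northfield
Overall: Uptown 22/105 = 21.0%, Northfield 38/122 = 31.1% → Northfield
Neither sweeps: Uptown wins 1 of 3 groups, Northfield wins 2. Northfield wins overall but not every group — no Simpson reversal.

No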